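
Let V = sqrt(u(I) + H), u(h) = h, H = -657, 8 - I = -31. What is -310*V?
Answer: -310*I*sqrt(618) ≈ -7706.5*I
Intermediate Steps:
I = 39 (I = 8 - 1*(-31) = 8 + 31 = 39)
V = I*sqrt(618) (V = sqrt(39 - 657) = sqrt(-618) = I*sqrt(618) ≈ 24.86*I)
-310*V = -310*I*sqrt(618)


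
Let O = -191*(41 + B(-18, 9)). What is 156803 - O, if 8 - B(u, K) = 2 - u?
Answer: 162342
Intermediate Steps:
B(u, K) = 6 + u (B(u, K) = 8 - (2 - u) = 8 + (-2 + u) = 6 + u)
O = -5539 (O = -191*(41 + (6 - 18)) = -191*(41 - 12) = -191*29 = -5539)
156803 - O = 156803 - 1*(-5539) = 156803 + 5539 = 162342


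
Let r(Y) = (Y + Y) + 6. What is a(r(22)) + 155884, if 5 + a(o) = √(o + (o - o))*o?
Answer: 155879 + 250*√2 ≈ 1.5623e+5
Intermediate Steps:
r(Y) = 6 + 2*Y (r(Y) = 2*Y + 6 = 6 + 2*Y)
a(o) = -5 + o^(3/2) (a(o) = -5 + √(o + (o - o))*o = -5 + √(o + 0)*o = -5 + √o*o = -5 + o^(3/2))
a(r(22)) + 155884 = (-5 + (6 + 2*22)^(3/2)) + 155884 = (-5 + (6 + 44)^(3/2)) + 155884 = (-5 + 50^(3/2)) + 155884 = (-5 + 250*√2) + 155884 = 155879 + 250*√2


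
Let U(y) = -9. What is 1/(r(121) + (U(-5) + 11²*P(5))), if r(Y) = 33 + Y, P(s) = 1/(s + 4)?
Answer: 9/1426 ≈ 0.0063114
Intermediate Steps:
P(s) = 1/(4 + s)
1/(r(121) + (U(-5) + 11²*P(5))) = 1/((33 + 121) + (-9 + 11²/(4 + 5))) = 1/(154 + (-9 + 121/9)) = 1/(154 + 40/9) = 1/(1426/9) = 9/1426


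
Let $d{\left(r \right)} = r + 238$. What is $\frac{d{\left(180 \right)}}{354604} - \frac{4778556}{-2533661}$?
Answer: $\frac{847777071061}{449223162622} \approx 1.8872$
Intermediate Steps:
$d{\left(r \right)} = 238 + r$
$\frac{d{\left(180 \right)}}{354604} - \frac{4778556}{-2533661} = \frac{238 + 180}{354604} - \frac{4778556}{-2533661} = 418 \cdot \frac{1}{354604} - - \frac{4778556}{2533661} = \frac{209}{177302} + \frac{4778556}{2533661} = \frac{847777071061}{449223162622}$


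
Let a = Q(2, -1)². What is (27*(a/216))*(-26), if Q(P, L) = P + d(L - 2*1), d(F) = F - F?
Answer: -13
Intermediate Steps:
d(F) = 0
Q(P, L) = P (Q(P, L) = P + 0 = P)
a = 4 (a = 2² = 4)
(27*(a/216))*(-26) = (27*(4/216))*(-26) = (27*(4*(1/216)))*(-26) = (27*(1/54))*(-26) = (½)*(-26) = -13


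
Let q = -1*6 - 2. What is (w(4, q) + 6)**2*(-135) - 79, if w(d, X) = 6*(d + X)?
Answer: -43819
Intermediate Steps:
q = -8 (q = -6 - 2 = -8)
w(d, X) = 6*X + 6*d (w(d, X) = 6*(X + d) = 6*X + 6*d)
(w(4, q) + 6)**2*(-135) - 79 = ((6*(-8) + 6*4) + 6)**2*(-135) - 79 = ((-48 + 24) + 6)**2*(-135) - 79 = (-24 + 6)**2*(-135) - 79 = (-18)**2*(-135) - 79 = 324*(-135) - 79 = -43740 - 79 = -43819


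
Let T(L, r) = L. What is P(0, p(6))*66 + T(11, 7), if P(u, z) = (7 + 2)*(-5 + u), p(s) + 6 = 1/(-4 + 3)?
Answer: -2959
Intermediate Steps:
p(s) = -7 (p(s) = -6 + 1/(-4 + 3) = -6 + 1/(-1) = -6 - 1 = -7)
P(u, z) = -45 + 9*u (P(u, z) = 9*(-5 + u) = -45 + 9*u)
P(0, p(6))*66 + T(11, 7) = (-45 + 9*0)*66 + 11 = (-45 + 0)*66 + 11 = -45*66 + 11 = -2970 + 11 = -2959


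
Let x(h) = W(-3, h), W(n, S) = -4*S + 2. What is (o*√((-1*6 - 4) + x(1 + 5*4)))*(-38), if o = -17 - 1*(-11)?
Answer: 456*I*√23 ≈ 2186.9*I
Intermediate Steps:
o = -6 (o = -17 + 11 = -6)
W(n, S) = 2 - 4*S
x(h) = 2 - 4*h
(o*√((-1*6 - 4) + x(1 + 5*4)))*(-38) = -6*√((-1*6 - 4) + (2 - 4*(1 + 5*4)))*(-38) = -6*√((-6 - 4) + (2 - 4*(1 + 20)))*(-38) = -6*√(-10 + (2 - 4*21))*(-38) = -6*√(-10 + (2 - 84))*(-38) = -6*√(-10 - 82)*(-38) = -12*I*√23*(-38) = 456*I*√23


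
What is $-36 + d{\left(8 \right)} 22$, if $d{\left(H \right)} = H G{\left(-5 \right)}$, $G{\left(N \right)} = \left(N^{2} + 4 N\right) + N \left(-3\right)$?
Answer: $3484$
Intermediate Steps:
$G{\left(N \right)} = N + N^{2}$ ($G{\left(N \right)} = \left(N^{2} + 4 N\right) - 3 N = N + N^{2}$)
$d{\left(H \right)} = 20 H$ ($d{\left(H \right)} = H \left(- 5 \left(1 - 5\right)\right) = H \left(\left(-5\right) \left(-4\right)\right) = H 20 = 20 H$)
$-36 + d{\left(8 \right)} 22 = -36 + 20 \cdot 8 \cdot 22 = -36 + 160 \cdot 22 = -36 + 3520 = 3484$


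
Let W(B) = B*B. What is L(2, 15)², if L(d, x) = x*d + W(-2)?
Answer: 1156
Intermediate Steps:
W(B) = B²
L(d, x) = 4 + d*x (L(d, x) = x*d + (-2)² = d*x + 4 = 4 + d*x)
L(2, 15)² = (4 + 2*15)² = (4 + 30)² = 34² = 1156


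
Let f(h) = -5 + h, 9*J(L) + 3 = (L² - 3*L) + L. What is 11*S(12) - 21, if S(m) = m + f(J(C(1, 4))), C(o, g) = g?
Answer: 559/9 ≈ 62.111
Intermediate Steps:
J(L) = -⅓ - 2*L/9 + L²/9 (J(L) = -⅓ + ((L² - 3*L) + L)/9 = -⅓ + (L² - 2*L)/9 = -⅓ + (-2*L/9 + L²/9) = -⅓ - 2*L/9 + L²/9)
S(m) = -40/9 + m (S(m) = m + (-5 + (-⅓ - 2/9*4 + (⅑)*4²)) = m + (-5 + (-⅓ - 8/9 + (⅑)*16)) = m + (-5 + (-⅓ - 8/9 + 16/9)) = m + (-5 + 5/9) = m - 40/9 = -40/9 + m)
11*S(12) - 21 = 11*(-40/9 + 12) - 21 = 11*(68/9) - 21 = 748/9 - 21 = 559/9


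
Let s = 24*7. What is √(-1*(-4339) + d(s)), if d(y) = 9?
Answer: 2*√1087 ≈ 65.939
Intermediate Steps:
s = 168
√(-1*(-4339) + d(s)) = √(-1*(-4339) + 9) = √(4339 + 9) = √4348 = 2*√1087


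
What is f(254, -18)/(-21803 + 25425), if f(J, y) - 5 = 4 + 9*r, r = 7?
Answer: 36/1811 ≈ 0.019879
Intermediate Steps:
f(J, y) = 72 (f(J, y) = 5 + (4 + 9*7) = 5 + (4 + 63) = 5 + 67 = 72)
f(254, -18)/(-21803 + 25425) = 72/(-21803 + 25425) = 72/3622 = 72*(1/3622) = 36/1811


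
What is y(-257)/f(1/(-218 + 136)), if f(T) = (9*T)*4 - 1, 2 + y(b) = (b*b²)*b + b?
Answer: -178861275822/59 ≈ -3.0315e+9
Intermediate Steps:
y(b) = -2 + b + b⁴ (y(b) = -2 + ((b*b²)*b + b) = -2 + (b³*b + b) = -2 + (b⁴ + b) = -2 + (b + b⁴) = -2 + b + b⁴)
f(T) = -1 + 36*T (f(T) = 36*T - 1 = -1 + 36*T)
y(-257)/f(1/(-218 + 136)) = (-2 - 257 + (-257)⁴)/(-1 + 36/(-218 + 136)) = (-2 - 257 + 4362470401)/(-1 + 36/(-82)) = 4362470142/(-1 + 36*(-1/82)) = 4362470142/(-1 - 18/41) = 4362470142/(-59/41) = 4362470142*(-41/59) = -178861275822/59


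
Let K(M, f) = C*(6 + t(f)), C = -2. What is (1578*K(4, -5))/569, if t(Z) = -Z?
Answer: -34716/569 ≈ -61.012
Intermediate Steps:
K(M, f) = -12 + 2*f (K(M, f) = -2*(6 - f) = -12 + 2*f)
(1578*K(4, -5))/569 = (1578*(-12 + 2*(-5)))/569 = (1578*(-12 - 10))*(1/569) = (1578*(-22))*(1/569) = -34716*1/569 = -34716/569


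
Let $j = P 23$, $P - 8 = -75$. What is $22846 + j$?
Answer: $21305$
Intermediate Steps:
$P = -67$ ($P = 8 - 75 = -67$)
$j = -1541$ ($j = \left(-67\right) 23 = -1541$)
$22846 + j = 22846 - 1541 = 21305$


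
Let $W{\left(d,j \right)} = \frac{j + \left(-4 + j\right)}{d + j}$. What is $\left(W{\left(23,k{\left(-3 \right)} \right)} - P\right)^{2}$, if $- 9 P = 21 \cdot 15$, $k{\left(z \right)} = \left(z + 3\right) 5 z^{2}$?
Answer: $\frac{641601}{529} \approx 1212.9$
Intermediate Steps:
$k{\left(z \right)} = z^{2} \left(15 + 5 z\right)$ ($k{\left(z \right)} = \left(3 + z\right) 5 z^{2} = \left(15 + 5 z\right) z^{2} = z^{2} \left(15 + 5 z\right)$)
$P = -35$ ($P = - \frac{21 \cdot 15}{9} = \left(- \frac{1}{9}\right) 315 = -35$)
$W{\left(d,j \right)} = \frac{-4 + 2 j}{d + j}$
$\left(W{\left(23,k{\left(-3 \right)} \right)} - P\right)^{2} = \left(\frac{2 \left(-2 + 5 \left(-3\right)^{2} \left(3 - 3\right)\right)}{23 + 5 \left(-3\right)^{2} \left(3 - 3\right)} - -35\right)^{2} = \left(\frac{2 \left(-2 + 5 \cdot 9 \cdot 0\right)}{23 + 5 \cdot 9 \cdot 0} + 35\right)^{2} = \left(\frac{2 \left(-2 + 0\right)}{23 + 0} + 35\right)^{2} = \left(2 \cdot \frac{1}{23} \left(-2\right) + 35\right)^{2} = \left(- \frac{4}{23} + 35\right)^{2} = \left(\frac{801}{23}\right)^{2} = \frac{641601}{529}$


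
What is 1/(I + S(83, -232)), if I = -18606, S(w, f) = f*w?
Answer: -1/37862 ≈ -2.6412e-5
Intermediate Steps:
1/(I + S(83, -232)) = 1/(-18606 - 232*83) = 1/(-18606 - 19256) = 1/(-37862) = -1/37862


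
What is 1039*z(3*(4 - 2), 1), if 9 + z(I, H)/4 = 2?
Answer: -29092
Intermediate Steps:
z(I, H) = -28 (z(I, H) = -36 + 4*2 = -36 + 8 = -28)
1039*z(3*(4 - 2), 1) = 1039*(-28) = -29092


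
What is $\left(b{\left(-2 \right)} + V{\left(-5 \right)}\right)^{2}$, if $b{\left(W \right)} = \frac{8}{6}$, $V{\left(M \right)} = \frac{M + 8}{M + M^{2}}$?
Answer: $\frac{7921}{3600} \approx 2.2003$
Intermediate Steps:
$V{\left(M \right)} = \frac{8 + M}{M + M^{2}}$
$b{\left(W \right)} = \frac{4}{3}$ ($b{\left(W \right)} = 8 \cdot \frac{1}{6} = \frac{4}{3}$)
$\left(b{\left(-2 \right)} + V{\left(-5 \right)}\right)^{2} = \left(\frac{4}{3} + \frac{8 - 5}{\left(-5\right) \left(1 - 5\right)}\right)^{2} = \left(\frac{4}{3} - \frac{1}{5} \frac{1}{-4} \cdot 3\right)^{2} = \left(\frac{4}{3} - \left(- \frac{1}{20}\right) 3\right)^{2} = \left(\frac{4}{3} + \frac{3}{20}\right)^{2} = \left(\frac{89}{60}\right)^{2} = \frac{7921}{3600}$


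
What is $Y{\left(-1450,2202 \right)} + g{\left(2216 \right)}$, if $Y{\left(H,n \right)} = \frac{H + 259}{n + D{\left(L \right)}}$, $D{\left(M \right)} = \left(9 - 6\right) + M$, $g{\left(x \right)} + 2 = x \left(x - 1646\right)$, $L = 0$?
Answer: $\frac{928391333}{735} \approx 1.2631 \cdot 10^{6}$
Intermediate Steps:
$g{\left(x \right)} = -2 + x \left(-1646 + x\right)$ ($g{\left(x \right)} = -2 + x \left(x - 1646\right) = -2 + x \left(-1646 + x\right)$)
$D{\left(M \right)} = 3 + M$
$Y{\left(H,n \right)} = \frac{259 + H}{3 + n}$ ($Y{\left(H,n \right)} = \frac{H + 259}{n + \left(3 + 0\right)} = \frac{259 + H}{n + 3} = \frac{259 + H}{3 + n}$)
$Y{\left(-1450,2202 \right)} + g{\left(2216 \right)} = \frac{259 - 1450}{3 + 2202} - \left(3647538 - 4910656\right) = \frac{1}{2205} \left(-1191\right) - -1263118 = \frac{1}{2205} \left(-1191\right) + 1263118 = - \frac{397}{735} + 1263118 = \frac{928391333}{735}$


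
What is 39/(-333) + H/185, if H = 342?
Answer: 961/555 ≈ 1.7315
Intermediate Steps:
39/(-333) + H/185 = 39/(-333) + 342/185 = 39*(-1/333) + 342*(1/185) = -13/111 + 342/185 = 961/555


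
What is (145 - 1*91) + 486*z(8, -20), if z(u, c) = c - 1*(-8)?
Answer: -5778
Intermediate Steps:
z(u, c) = 8 + c (z(u, c) = c + 8 = 8 + c)
(145 - 1*91) + 486*z(8, -20) = (145 - 1*91) + 486*(8 - 20) = (145 - 91) + 486*(-12) = 54 - 5832 = -5778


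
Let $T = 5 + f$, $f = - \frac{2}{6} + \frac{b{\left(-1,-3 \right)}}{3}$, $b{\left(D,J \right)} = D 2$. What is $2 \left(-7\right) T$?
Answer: $-56$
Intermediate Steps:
$b{\left(D,J \right)} = 2 D$
$f = -1$ ($f = - \frac{2}{6} + \frac{2 \left(-1\right)}{3} = \left(-2\right) \frac{1}{6} - \frac{2}{3} = - \frac{1}{3} - \frac{2}{3} = -1$)
$T = 4$ ($T = 5 - 1 = 4$)
$2 \left(-7\right) T = 2 \left(-7\right) 4 = \left(-14\right) 4 = -56$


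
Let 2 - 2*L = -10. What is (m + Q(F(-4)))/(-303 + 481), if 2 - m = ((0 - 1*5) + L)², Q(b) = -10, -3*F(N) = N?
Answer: -9/178 ≈ -0.050562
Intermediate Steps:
L = 6 (L = 1 - ½*(-10) = 1 + 5 = 6)
F(N) = -N/3
m = 1 (m = 2 - ((0 - 1*5) + 6)² = 2 - ((0 - 5) + 6)² = 2 - (-5 + 6)² = 2 - 1*1² = 2 - 1*1 = 2 - 1 = 1)
(m + Q(F(-4)))/(-303 + 481) = (1 - 10)/(-303 + 481) = -9/178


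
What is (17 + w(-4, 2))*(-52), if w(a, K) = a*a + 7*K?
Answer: -2444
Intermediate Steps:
w(a, K) = a² + 7*K
(17 + w(-4, 2))*(-52) = (17 + ((-4)² + 7*2))*(-52) = (17 + (16 + 14))*(-52) = (17 + 30)*(-52) = 47*(-52) = -2444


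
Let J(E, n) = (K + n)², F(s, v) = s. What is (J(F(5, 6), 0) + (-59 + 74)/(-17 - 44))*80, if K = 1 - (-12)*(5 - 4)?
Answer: 823520/61 ≈ 13500.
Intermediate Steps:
K = 13 (K = 1 - (-12) = 1 - 4*(-3) = 1 + 12 = 13)
J(E, n) = (13 + n)²
(J(F(5, 6), 0) + (-59 + 74)/(-17 - 44))*80 = ((13 + 0)² + (-59 + 74)/(-17 - 44))*80 = (13² + 15/(-61))*80 = (169 + 15*(-1/61))*80 = (169 - 15/61)*80 = (10294/61)*80 = 823520/61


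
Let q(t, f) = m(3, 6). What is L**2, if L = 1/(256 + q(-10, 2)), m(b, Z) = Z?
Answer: 1/68644 ≈ 1.4568e-5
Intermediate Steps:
q(t, f) = 6
L = 1/262 (L = 1/(256 + 6) = 1/262 ≈ 0.0038168)
L**2 = (1/262)**2 = 1/68644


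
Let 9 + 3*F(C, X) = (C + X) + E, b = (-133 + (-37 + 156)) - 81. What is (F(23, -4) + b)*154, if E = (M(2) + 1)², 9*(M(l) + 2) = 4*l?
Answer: -3430196/243 ≈ -14116.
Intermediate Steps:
M(l) = -2 + 4*l/9 (M(l) = -2 + (4*l)/9 = -2 + 4*l/9)
E = 1/81 (E = ((-2 + (4/9)*2) + 1)² = ((-2 + 8/9) + 1)² = (-10/9 + 1)² = (-⅑)² = 1/81 ≈ 0.012346)
b = -95 (b = (-133 + 119) - 81 = -14 - 81 = -95)
F(C, X) = -728/243 + C/3 + X/3 (F(C, X) = -3 + ((C + X) + 1/81)/3 = -3 + (1/81 + C + X)/3 = -3 + (1/243 + C/3 + X/3) = -728/243 + C/3 + X/3)
(F(23, -4) + b)*154 = ((-728/243 + (⅓)*23 + (⅓)*(-4)) - 95)*154 = ((-728/243 + 23/3 - 4/3) - 95)*154 = (811/243 - 95)*154 = -22274/243*154 = -3430196/243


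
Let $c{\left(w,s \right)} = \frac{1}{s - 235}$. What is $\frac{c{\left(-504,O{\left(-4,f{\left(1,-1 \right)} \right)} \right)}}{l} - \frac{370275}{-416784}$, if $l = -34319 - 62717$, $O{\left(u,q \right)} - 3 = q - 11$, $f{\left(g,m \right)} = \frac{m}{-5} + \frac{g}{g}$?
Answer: $\frac{3619948167335}{4074637511568} \approx 0.88841$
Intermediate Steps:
$f{\left(g,m \right)} = 1 - \frac{m}{5}$ ($f{\left(g,m \right)} = m \left(- \frac{1}{5}\right) + 1 = - \frac{m}{5} + 1 = 1 - \frac{m}{5}$)
$O{\left(u,q \right)} = -8 + q$ ($O{\left(u,q \right)} = 3 + \left(q - 11\right) = 3 + \left(-11 + q\right) = -8 + q$)
$l = -97036$
$c{\left(w,s \right)} = \frac{1}{-235 + s}$
$\frac{c{\left(-504,O{\left(-4,f{\left(1,-1 \right)} \right)} \right)}}{l} - \frac{370275}{-416784} = \frac{1}{\left(-235 + \left(-8 + \left(1 - - \frac{1}{5}\right)\right)\right) \left(-97036\right)} - \frac{370275}{-416784} = \frac{1}{-235 + \left(-8 + \left(1 + \frac{1}{5}\right)\right)} \left(- \frac{1}{97036}\right) - - \frac{123425}{138928} = \frac{1}{-235 + \left(-8 + \frac{6}{5}\right)} \left(- \frac{1}{97036}\right) + \frac{123425}{138928} = \frac{1}{-235 - \frac{34}{5}} \left(- \frac{1}{97036}\right) + \frac{123425}{138928} = \frac{1}{- \frac{1209}{5}} \left(- \frac{1}{97036}\right) + \frac{123425}{138928} = \left(- \frac{5}{1209}\right) \left(- \frac{1}{97036}\right) + \frac{123425}{138928} = \frac{5}{117316524} + \frac{123425}{138928} = \frac{3619948167335}{4074637511568}$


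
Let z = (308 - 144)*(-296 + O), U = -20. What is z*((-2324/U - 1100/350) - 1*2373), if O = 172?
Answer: 1608536928/35 ≈ 4.5958e+7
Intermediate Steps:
z = -20336 (z = (308 - 144)*(-296 + 172) = 164*(-124) = -20336)
z*((-2324/U - 1100/350) - 1*2373) = -20336*((-2324/(-20) - 1100/350) - 1*2373) = -20336*((-2324*(-1/20) - 1100*1/350) - 2373) = -20336*((581/5 - 22/7) - 2373) = -20336*(3957/35 - 2373) = -20336*(-79098/35) = 1608536928/35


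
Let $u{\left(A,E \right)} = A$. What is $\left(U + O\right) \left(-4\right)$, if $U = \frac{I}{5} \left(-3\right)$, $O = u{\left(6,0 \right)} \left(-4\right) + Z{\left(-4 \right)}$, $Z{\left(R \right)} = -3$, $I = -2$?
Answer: $\frac{516}{5} \approx 103.2$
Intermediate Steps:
$O = -27$ ($O = 6 \left(-4\right) - 3 = -24 - 3 = -27$)
$U = \frac{6}{5}$ ($U = - \frac{2}{5} \left(-3\right) = \left(-2\right) \frac{1}{5} \left(-3\right) = \left(- \frac{2}{5}\right) \left(-3\right) = \frac{6}{5} \approx 1.2$)
$\left(U + O\right) \left(-4\right) = \left(\frac{6}{5} - 27\right) \left(-4\right) = \left(- \frac{129}{5}\right) \left(-4\right) = \frac{516}{5}$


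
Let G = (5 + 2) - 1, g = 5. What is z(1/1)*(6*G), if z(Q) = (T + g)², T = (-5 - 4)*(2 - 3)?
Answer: 7056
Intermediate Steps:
T = 9 (T = -9*(-1) = 9)
G = 6 (G = 7 - 1 = 6)
z(Q) = 196 (z(Q) = (9 + 5)² = 14² = 196)
z(1/1)*(6*G) = 196*(6*6) = 196*36 = 7056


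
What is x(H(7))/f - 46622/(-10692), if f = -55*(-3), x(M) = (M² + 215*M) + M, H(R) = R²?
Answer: 444025/5346 ≈ 83.057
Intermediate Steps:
x(M) = M² + 216*M
f = 165
x(H(7))/f - 46622/(-10692) = (7²*(216 + 7²))/165 - 46622/(-10692) = (49*(216 + 49))*(1/165) - 46622*(-1/10692) = (49*265)*(1/165) + 23311/5346 = 12985*(1/165) + 23311/5346 = 2597/33 + 23311/5346 = 444025/5346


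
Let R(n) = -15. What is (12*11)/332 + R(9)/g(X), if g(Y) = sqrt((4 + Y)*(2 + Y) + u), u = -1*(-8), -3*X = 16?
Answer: 33/83 - 45*sqrt(7)/28 ≈ -3.8545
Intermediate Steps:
X = -16/3 (X = -1/3*16 = -16/3 ≈ -5.3333)
u = 8
g(Y) = sqrt(8 + (2 + Y)*(4 + Y)) (g(Y) = sqrt((4 + Y)*(2 + Y) + 8) = sqrt((2 + Y)*(4 + Y) + 8) = sqrt(8 + (2 + Y)*(4 + Y)))
(12*11)/332 + R(9)/g(X) = (12*11)/332 - 15/sqrt(16 + (-16/3)**2 + 6*(-16/3)) = 132*(1/332) - 15/sqrt(16 + 256/9 - 32) = 33/83 - 15*3*sqrt(7)/28 = 33/83 - 45*sqrt(7)/28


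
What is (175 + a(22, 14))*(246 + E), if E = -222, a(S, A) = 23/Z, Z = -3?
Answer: 4016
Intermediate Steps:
a(S, A) = -23/3 (a(S, A) = 23/(-3) = 23*(-⅓) = -23/3)
(175 + a(22, 14))*(246 + E) = (175 - 23/3)*(246 - 222) = (502/3)*24 = 4016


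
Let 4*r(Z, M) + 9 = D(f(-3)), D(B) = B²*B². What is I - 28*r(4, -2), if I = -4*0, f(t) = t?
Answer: -504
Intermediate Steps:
D(B) = B⁴
I = 0
r(Z, M) = 18 (r(Z, M) = -9/4 + (¼)*(-3)⁴ = -9/4 + (¼)*81 = -9/4 + 81/4 = 18)
I - 28*r(4, -2) = 0 - 28*18 = 0 - 14*36 = 0 - 504 = -504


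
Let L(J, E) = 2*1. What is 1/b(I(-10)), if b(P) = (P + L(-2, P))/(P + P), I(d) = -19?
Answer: 38/17 ≈ 2.2353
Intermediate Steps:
L(J, E) = 2
b(P) = (2 + P)/(2*P) (b(P) = (P + 2)/(P + P) = (2 + P)/((2*P)) = (2 + P)*(1/(2*P)) = (2 + P)/(2*P))
1/b(I(-10)) = 1/((½)*(2 - 19)/(-19)) = 1/((½)*(-1/19)*(-17)) = 1/(17/38) = 38/17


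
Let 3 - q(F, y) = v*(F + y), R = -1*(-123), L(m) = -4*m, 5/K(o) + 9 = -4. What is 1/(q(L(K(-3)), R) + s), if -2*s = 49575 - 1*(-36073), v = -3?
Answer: -13/551816 ≈ -2.3559e-5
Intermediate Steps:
K(o) = -5/13 (K(o) = 5/(-9 - 4) = 5/(-13) = 5*(-1/13) = -5/13)
s = -42824 (s = -(49575 - 1*(-36073))/2 = -(49575 + 36073)/2 = -1/2*85648 = -42824)
R = 123
q(F, y) = 3 + 3*F + 3*y (q(F, y) = 3 - (-3)*(F + y) = 3 - (-3*F - 3*y) = 3 + (3*F + 3*y) = 3 + 3*F + 3*y)
1/(q(L(K(-3)), R) + s) = 1/((3 + 3*(-4*(-5/13)) + 3*123) - 42824) = 1/((3 + 3*(20/13) + 369) - 42824) = 1/((3 + 60/13 + 369) - 42824) = 1/(4896/13 - 42824) = 1/(-551816/13) = -13/551816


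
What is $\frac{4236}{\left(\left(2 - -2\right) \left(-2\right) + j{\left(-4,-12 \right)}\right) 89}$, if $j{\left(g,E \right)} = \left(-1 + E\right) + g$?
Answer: $- \frac{4236}{2225} \approx -1.9038$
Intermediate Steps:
$j{\left(g,E \right)} = -1 + E + g$
$\frac{4236}{\left(\left(2 - -2\right) \left(-2\right) + j{\left(-4,-12 \right)}\right) 89} = \frac{4236}{\left(\left(2 - -2\right) \left(-2\right) - 17\right) 89} = \frac{4236}{\left(\left(2 + 2\right) \left(-2\right) - 17\right) 89} = \frac{4236}{\left(4 \left(-2\right) - 17\right) 89} = \frac{4236}{\left(-8 - 17\right) 89} = \frac{4236}{\left(-25\right) 89} = \frac{4236}{-2225} = 4236 \left(- \frac{1}{2225}\right) = - \frac{4236}{2225}$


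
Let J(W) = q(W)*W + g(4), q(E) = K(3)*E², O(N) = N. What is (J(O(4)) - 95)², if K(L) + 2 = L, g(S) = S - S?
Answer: 961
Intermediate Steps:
g(S) = 0
K(L) = -2 + L
q(E) = E² (q(E) = (-2 + 3)*E² = 1*E² = E²)
J(W) = W³ (J(W) = W²*W + 0 = W³ + 0 = W³)
(J(O(4)) - 95)² = (4³ - 95)² = (64 - 95)² = (-31)² = 961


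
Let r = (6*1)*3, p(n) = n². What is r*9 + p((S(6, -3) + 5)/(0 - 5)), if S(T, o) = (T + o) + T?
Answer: 4246/25 ≈ 169.84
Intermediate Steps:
S(T, o) = o + 2*T
r = 18 (r = 6*3 = 18)
r*9 + p((S(6, -3) + 5)/(0 - 5)) = 18*9 + (((-3 + 2*6) + 5)/(0 - 5))² = 162 + (((-3 + 12) + 5)/(-5))² = 162 + ((9 + 5)*(-⅕))² = 162 + (14*(-⅕))² = 162 + (-14/5)² = 162 + 196/25 = 4246/25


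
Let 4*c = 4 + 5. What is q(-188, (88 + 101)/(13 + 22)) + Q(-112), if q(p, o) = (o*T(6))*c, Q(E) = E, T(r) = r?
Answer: -391/10 ≈ -39.100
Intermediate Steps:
c = 9/4 (c = (4 + 5)/4 = (¼)*9 = 9/4 ≈ 2.2500)
q(p, o) = 27*o/2 (q(p, o) = (o*6)*(9/4) = (6*o)*(9/4) = 27*o/2)
q(-188, (88 + 101)/(13 + 22)) + Q(-112) = 27*((88 + 101)/(13 + 22))/2 - 112 = 27*(189/35)/2 - 112 = 27*(189*(1/35))/2 - 112 = (27/2)*(27/5) - 112 = 729/10 - 112 = -391/10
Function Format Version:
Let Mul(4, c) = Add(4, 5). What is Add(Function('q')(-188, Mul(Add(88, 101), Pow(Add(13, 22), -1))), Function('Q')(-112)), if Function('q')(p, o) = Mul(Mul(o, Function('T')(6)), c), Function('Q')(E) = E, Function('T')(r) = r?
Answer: Rational(-391, 10) ≈ -39.100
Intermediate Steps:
c = Rational(9, 4) (c = Mul(Rational(1, 4), Add(4, 5)) = Mul(Rational(1, 4), 9) = Rational(9, 4) ≈ 2.2500)
Function('q')(p, o) = Mul(Rational(27, 2), o) (Function('q')(p, o) = Mul(Mul(o, 6), Rational(9, 4)) = Mul(Mul(6, o), Rational(9, 4)) = Mul(Rational(27, 2), o))
Add(Function('q')(-188, Mul(Add(88, 101), Pow(Add(13, 22), -1))), Function('Q')(-112)) = Add(Mul(Rational(27, 2), Mul(Add(88, 101), Pow(Add(13, 22), -1))), -112) = Add(Mul(Rational(27, 2), Mul(189, Pow(35, -1))), -112) = Add(Mul(Rational(27, 2), Mul(189, Rational(1, 35))), -112) = Add(Mul(Rational(27, 2), Rational(27, 5)), -112) = Add(Rational(729, 10), -112) = Rational(-391, 10)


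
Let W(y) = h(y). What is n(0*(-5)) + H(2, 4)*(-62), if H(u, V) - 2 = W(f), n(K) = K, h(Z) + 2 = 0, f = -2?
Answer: 0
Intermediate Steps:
h(Z) = -2 (h(Z) = -2 + 0 = -2)
W(y) = -2
H(u, V) = 0 (H(u, V) = 2 - 2 = 0)
n(0*(-5)) + H(2, 4)*(-62) = 0*(-5) + 0*(-62) = 0 + 0 = 0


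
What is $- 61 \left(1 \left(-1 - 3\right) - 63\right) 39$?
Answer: $159393$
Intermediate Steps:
$- 61 \left(1 \left(-1 - 3\right) - 63\right) 39 = - 61 \left(1 \left(-4\right) - 63\right) 39 = - 61 \left(-4 - 63\right) 39 = \left(-61\right) \left(-67\right) 39 = 4087 \cdot 39 = 159393$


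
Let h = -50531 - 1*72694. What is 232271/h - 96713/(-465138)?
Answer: -32040202991/19105543350 ≈ -1.6770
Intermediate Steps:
h = -123225 (h = -50531 - 72694 = -123225)
232271/h - 96713/(-465138) = 232271/(-123225) - 96713/(-465138) = 232271*(-1/123225) - 96713*(-1/465138) = -232271/123225 + 96713/465138 = -32040202991/19105543350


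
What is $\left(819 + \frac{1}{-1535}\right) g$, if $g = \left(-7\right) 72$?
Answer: $- \frac{633610656}{1535} \approx -4.1278 \cdot 10^{5}$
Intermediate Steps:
$g = -504$
$\left(819 + \frac{1}{-1535}\right) g = \left(819 + \frac{1}{-1535}\right) \left(-504\right) = \left(819 - \frac{1}{1535}\right) \left(-504\right) = \frac{1257164}{1535} \left(-504\right) = - \frac{633610656}{1535}$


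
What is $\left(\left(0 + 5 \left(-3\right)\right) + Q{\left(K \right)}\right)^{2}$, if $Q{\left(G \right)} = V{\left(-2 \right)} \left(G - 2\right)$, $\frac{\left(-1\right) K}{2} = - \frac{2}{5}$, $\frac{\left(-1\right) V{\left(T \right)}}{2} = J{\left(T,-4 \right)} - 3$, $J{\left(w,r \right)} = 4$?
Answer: $\frac{3969}{25} \approx 158.76$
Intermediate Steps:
$V{\left(T \right)} = -2$ ($V{\left(T \right)} = - 2 \left(4 - 3\right) = \left(-2\right) 1 = -2$)
$K = \frac{4}{5}$ ($K = - 2 \left(- \frac{2}{5}\right) = - 2 \left(\left(-2\right) \frac{1}{5}\right) = \left(-2\right) \left(- \frac{2}{5}\right) = \frac{4}{5} \approx 0.8$)
$Q{\left(G \right)} = 4 - 2 G$ ($Q{\left(G \right)} = - 2 \left(G - 2\right) = - 2 \left(-2 + G\right) = 4 - 2 G$)
$\left(\left(0 + 5 \left(-3\right)\right) + Q{\left(K \right)}\right)^{2} = \left(\left(0 + 5 \left(-3\right)\right) + \left(4 - \frac{8}{5}\right)\right)^{2} = \left(\left(0 - 15\right) + \left(4 - \frac{8}{5}\right)\right)^{2} = \left(-15 + \frac{12}{5}\right)^{2} = \left(- \frac{63}{5}\right)^{2} = \frac{3969}{25}$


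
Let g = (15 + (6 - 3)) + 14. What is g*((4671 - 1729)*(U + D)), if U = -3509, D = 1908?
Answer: -150724544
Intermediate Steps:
g = 32 (g = (15 + 3) + 14 = 18 + 14 = 32)
g*((4671 - 1729)*(U + D)) = 32*((4671 - 1729)*(-3509 + 1908)) = 32*(2942*(-1601)) = 32*(-4710142) = -150724544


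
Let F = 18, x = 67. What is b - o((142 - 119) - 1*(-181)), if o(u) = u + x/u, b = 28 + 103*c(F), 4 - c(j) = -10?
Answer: 258197/204 ≈ 1265.7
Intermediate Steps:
c(j) = 14 (c(j) = 4 - 1*(-10) = 4 + 10 = 14)
b = 1470 (b = 28 + 103*14 = 28 + 1442 = 1470)
o(u) = u + 67/u
b - o((142 - 119) - 1*(-181)) = 1470 - (((142 - 119) - 1*(-181)) + 67/((142 - 119) - 1*(-181))) = 1470 - ((23 + 181) + 67/(23 + 181)) = 1470 - (204 + 67/204) = 1470 - 1*41683/204 = 1470 - 41683/204 = 258197/204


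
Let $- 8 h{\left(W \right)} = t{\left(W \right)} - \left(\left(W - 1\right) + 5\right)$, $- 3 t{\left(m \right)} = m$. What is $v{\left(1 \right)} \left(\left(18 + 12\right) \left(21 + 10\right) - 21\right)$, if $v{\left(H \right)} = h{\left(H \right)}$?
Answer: $606$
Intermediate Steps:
$t{\left(m \right)} = - \frac{m}{3}$
$h{\left(W \right)} = \frac{1}{2} + \frac{W}{6}$ ($h{\left(W \right)} = - \frac{- \frac{W}{3} - \left(\left(W - 1\right) + 5\right)}{8} = - \frac{- \frac{W}{3} - \left(\left(-1 + W\right) + 5\right)}{8} = - \frac{- \frac{W}{3} - \left(4 + W\right)}{8} = - \frac{-4 - \frac{4 W}{3}}{8} = \frac{1}{2} + \frac{W}{6}$)
$v{\left(H \right)} = \frac{1}{2} + \frac{H}{6}$
$v{\left(1 \right)} \left(\left(18 + 12\right) \left(21 + 10\right) - 21\right) = \left(\frac{1}{2} + \frac{1}{6} \cdot 1\right) \left(\left(18 + 12\right) \left(21 + 10\right) - 21\right) = \left(\frac{1}{2} + \frac{1}{6}\right) \left(30 \cdot 31 - 21\right) = \frac{2 \left(930 - 21\right)}{3} = \frac{2}{3} \cdot 909 = 606$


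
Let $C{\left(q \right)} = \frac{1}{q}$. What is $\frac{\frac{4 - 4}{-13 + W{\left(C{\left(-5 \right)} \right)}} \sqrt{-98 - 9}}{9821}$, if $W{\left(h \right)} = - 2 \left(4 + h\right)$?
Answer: $0$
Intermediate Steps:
$W{\left(h \right)} = -8 - 2 h$
$\frac{\frac{4 - 4}{-13 + W{\left(C{\left(-5 \right)} \right)}} \sqrt{-98 - 9}}{9821} = \frac{\frac{4 - 4}{-13 - \left(8 + \frac{2}{-5}\right)} \sqrt{-98 - 9}}{9821} = \frac{0}{-13 - \frac{38}{5}} \sqrt{-107} \cdot \frac{1}{9821} = \frac{0}{-13 + \left(-8 + \frac{2}{5}\right)} i \sqrt{107} \cdot \frac{1}{9821} = \frac{0}{-13 - \frac{38}{5}} i \sqrt{107} \cdot \frac{1}{9821} = \frac{0}{- \frac{103}{5}} i \sqrt{107} \cdot \frac{1}{9821} = 0 \left(- \frac{5}{103}\right) i \sqrt{107} \cdot \frac{1}{9821} = 0 i \sqrt{107} \cdot \frac{1}{9821} = 0 \cdot \frac{1}{9821} = 0$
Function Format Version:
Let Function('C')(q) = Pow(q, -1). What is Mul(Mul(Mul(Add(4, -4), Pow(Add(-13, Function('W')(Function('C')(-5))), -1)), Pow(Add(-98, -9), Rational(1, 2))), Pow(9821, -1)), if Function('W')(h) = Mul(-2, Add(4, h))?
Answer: 0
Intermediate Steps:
Function('W')(h) = Add(-8, Mul(-2, h))
Mul(Mul(Mul(Add(4, -4), Pow(Add(-13, Function('W')(Function('C')(-5))), -1)), Pow(Add(-98, -9), Rational(1, 2))), Pow(9821, -1)) = Mul(Mul(Mul(Add(4, -4), Pow(Add(-13, Add(-8, Mul(-2, Pow(-5, -1)))), -1)), Pow(Add(-98, -9), Rational(1, 2))), Pow(9821, -1)) = Mul(Mul(Mul(0, Pow(Add(-13, Add(-8, Mul(-2, Rational(-1, 5)))), -1)), Pow(-107, Rational(1, 2))), Rational(1, 9821)) = Mul(Mul(Mul(0, Pow(Add(-13, Add(-8, Rational(2, 5))), -1)), Mul(I, Pow(107, Rational(1, 2)))), Rational(1, 9821)) = Mul(Mul(Mul(0, Pow(Add(-13, Rational(-38, 5)), -1)), Mul(I, Pow(107, Rational(1, 2)))), Rational(1, 9821)) = Mul(Mul(Mul(0, Pow(Rational(-103, 5), -1)), Mul(I, Pow(107, Rational(1, 2)))), Rational(1, 9821)) = Mul(Mul(Mul(0, Rational(-5, 103)), Mul(I, Pow(107, Rational(1, 2)))), Rational(1, 9821)) = Mul(Mul(0, Mul(I, Pow(107, Rational(1, 2)))), Rational(1, 9821)) = Mul(0, Rational(1, 9821)) = 0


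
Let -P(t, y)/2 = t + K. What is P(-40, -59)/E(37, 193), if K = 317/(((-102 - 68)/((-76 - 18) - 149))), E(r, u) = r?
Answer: -70231/3145 ≈ -22.331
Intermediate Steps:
K = 77031/170 (K = 317/((-170/(-94 - 149))) = 317/((-170/(-243))) = 317/((-170*(-1/243))) = 317/(170/243) = 317*(243/170) = 77031/170 ≈ 453.12)
P(t, y) = -77031/85 - 2*t (P(t, y) = -2*(t + 77031/170) = -2*(77031/170 + t) = -77031/85 - 2*t)
P(-40, -59)/E(37, 193) = (-77031/85 - 2*(-40))/37 = (-77031/85 + 80)*(1/37) = -70231/85*1/37 = -70231/3145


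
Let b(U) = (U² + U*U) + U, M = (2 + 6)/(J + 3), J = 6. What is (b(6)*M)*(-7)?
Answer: -1456/3 ≈ -485.33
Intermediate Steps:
M = 8/9 (M = (2 + 6)/(6 + 3) = 8/9 ≈ 0.88889)
b(U) = U + 2*U² (b(U) = (U² + U²) + U = 2*U² + U = U + 2*U²)
(b(6)*M)*(-7) = ((6*(1 + 2*6))*(8/9))*(-7) = ((6*(1 + 12))*(8/9))*(-7) = ((6*13)*(8/9))*(-7) = (78*(8/9))*(-7) = (208/3)*(-7) = -1456/3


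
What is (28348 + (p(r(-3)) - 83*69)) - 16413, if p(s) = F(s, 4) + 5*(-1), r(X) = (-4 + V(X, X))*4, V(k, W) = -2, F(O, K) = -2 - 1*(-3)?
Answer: 6204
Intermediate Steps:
F(O, K) = 1 (F(O, K) = -2 + 3 = 1)
r(X) = -24 (r(X) = (-4 - 2)*4 = -6*4 = -24)
p(s) = -4 (p(s) = 1 + 5*(-1) = 1 - 5 = -4)
(28348 + (p(r(-3)) - 83*69)) - 16413 = (28348 + (-4 - 83*69)) - 16413 = (28348 + (-4 - 5727)) - 16413 = (28348 - 5731) - 16413 = 22617 - 16413 = 6204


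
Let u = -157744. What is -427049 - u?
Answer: -269305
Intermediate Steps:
-427049 - u = -427049 - 1*(-157744) = -427049 + 157744 = -269305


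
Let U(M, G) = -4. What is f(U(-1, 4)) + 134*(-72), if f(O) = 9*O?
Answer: -9684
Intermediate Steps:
f(U(-1, 4)) + 134*(-72) = 9*(-4) + 134*(-72) = -36 - 9648 = -9684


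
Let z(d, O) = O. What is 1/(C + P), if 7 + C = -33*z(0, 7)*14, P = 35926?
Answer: 1/32685 ≈ 3.0595e-5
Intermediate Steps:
C = -3241 (C = -7 - 33*7*14 = -7 - 231*14 = -7 - 3234 = -3241)
1/(C + P) = 1/(-3241 + 35926) = 1/32685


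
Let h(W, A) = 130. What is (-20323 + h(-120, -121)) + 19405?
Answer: -788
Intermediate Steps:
(-20323 + h(-120, -121)) + 19405 = (-20323 + 130) + 19405 = -20193 + 19405 = -788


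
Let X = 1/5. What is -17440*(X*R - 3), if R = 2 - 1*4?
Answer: 59296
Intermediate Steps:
R = -2 (R = 2 - 4 = -2)
X = ⅕ ≈ 0.20000
-17440*(X*R - 3) = -17440*((⅕)*(-2) - 3) = -17440*(-⅖ - 3) = -17440*(-17/5) = 59296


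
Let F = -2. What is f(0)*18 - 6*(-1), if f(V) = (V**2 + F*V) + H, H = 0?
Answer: 6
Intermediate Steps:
f(V) = V**2 - 2*V (f(V) = (V**2 - 2*V) + 0 = V**2 - 2*V)
f(0)*18 - 6*(-1) = (0*(-2 + 0))*18 - 6*(-1) = (0*(-2))*18 + 6 = 0*18 + 6 = 0 + 6 = 6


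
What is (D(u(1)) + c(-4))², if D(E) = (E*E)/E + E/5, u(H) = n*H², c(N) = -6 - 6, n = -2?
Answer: 5184/25 ≈ 207.36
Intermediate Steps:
c(N) = -12
u(H) = -2*H²
D(E) = 6*E/5 (D(E) = E²/E + E*(⅕) = E + E/5 = 6*E/5)
(D(u(1)) + c(-4))² = (6*(-2*1²)/5 - 12)² = (6*(-2*1)/5 - 12)² = ((6/5)*(-2) - 12)² = (-12/5 - 12)² = (-72/5)² = 5184/25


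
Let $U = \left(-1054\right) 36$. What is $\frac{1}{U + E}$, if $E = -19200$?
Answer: $- \frac{1}{57144} \approx -1.75 \cdot 10^{-5}$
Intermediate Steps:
$U = -37944$
$\frac{1}{U + E} = \frac{1}{-37944 - 19200} = \frac{1}{-57144} = - \frac{1}{57144}$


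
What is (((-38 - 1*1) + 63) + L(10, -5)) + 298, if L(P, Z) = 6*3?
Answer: 340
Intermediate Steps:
L(P, Z) = 18
(((-38 - 1*1) + 63) + L(10, -5)) + 298 = (((-38 - 1*1) + 63) + 18) + 298 = (((-38 - 1) + 63) + 18) + 298 = ((-39 + 63) + 18) + 298 = (24 + 18) + 298 = 42 + 298 = 340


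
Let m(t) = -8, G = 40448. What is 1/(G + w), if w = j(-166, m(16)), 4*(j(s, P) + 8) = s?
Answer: 2/80797 ≈ 2.4753e-5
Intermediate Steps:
j(s, P) = -8 + s/4
w = -99/2 (w = -8 + (¼)*(-166) = -8 - 83/2 = -99/2 ≈ -49.500)
1/(G + w) = 1/(40448 - 99/2) = 1/(80797/2) = 2/80797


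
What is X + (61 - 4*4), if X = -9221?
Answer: -9176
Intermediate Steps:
X + (61 - 4*4) = -9221 + (61 - 4*4) = -9221 + (61 - 16) = -9221 + 45 = -9176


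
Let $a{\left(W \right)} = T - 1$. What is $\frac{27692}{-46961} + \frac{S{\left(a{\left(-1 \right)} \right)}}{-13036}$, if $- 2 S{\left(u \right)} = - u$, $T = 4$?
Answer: $- \frac{722126707}{1224367192} \approx -0.5898$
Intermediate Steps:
$a{\left(W \right)} = 3$ ($a{\left(W \right)} = 4 - 1 = 3$)
$S{\left(u \right)} = \frac{u}{2}$ ($S{\left(u \right)} = - \frac{\left(-1\right) u}{2} = \frac{u}{2}$)
$\frac{27692}{-46961} + \frac{S{\left(a{\left(-1 \right)} \right)}}{-13036} = \frac{27692}{-46961} + \frac{\frac{1}{2} \cdot 3}{-13036} = 27692 \left(- \frac{1}{46961}\right) + \frac{3}{2} \left(- \frac{1}{13036}\right) = - \frac{27692}{46961} - \frac{3}{26072} = - \frac{722126707}{1224367192}$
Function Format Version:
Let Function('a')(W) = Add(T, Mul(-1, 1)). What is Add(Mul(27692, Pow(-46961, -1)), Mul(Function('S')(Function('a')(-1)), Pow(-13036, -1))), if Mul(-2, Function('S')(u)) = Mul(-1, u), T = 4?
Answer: Rational(-722126707, 1224367192) ≈ -0.58980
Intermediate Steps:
Function('a')(W) = 3 (Function('a')(W) = Add(4, Mul(-1, 1)) = Add(4, -1) = 3)
Function('S')(u) = Mul(Rational(1, 2), u) (Function('S')(u) = Mul(Rational(-1, 2), Mul(-1, u)) = Mul(Rational(1, 2), u))
Add(Mul(27692, Pow(-46961, -1)), Mul(Function('S')(Function('a')(-1)), Pow(-13036, -1))) = Add(Mul(27692, Pow(-46961, -1)), Mul(Mul(Rational(1, 2), 3), Pow(-13036, -1))) = Add(Mul(27692, Rational(-1, 46961)), Mul(Rational(3, 2), Rational(-1, 13036))) = Add(Rational(-27692, 46961), Rational(-3, 26072)) = Rational(-722126707, 1224367192)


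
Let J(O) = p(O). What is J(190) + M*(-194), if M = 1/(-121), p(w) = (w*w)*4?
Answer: 17472594/121 ≈ 1.4440e+5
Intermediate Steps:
p(w) = 4*w² (p(w) = w²*4 = 4*w²)
J(O) = 4*O²
M = -1/121 ≈ -0.0082645
J(190) + M*(-194) = 4*190² - 1/121*(-194) = 4*36100 + 194/121 = 144400 + 194/121 = 17472594/121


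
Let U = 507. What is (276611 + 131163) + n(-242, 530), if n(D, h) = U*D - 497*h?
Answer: 21670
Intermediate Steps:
n(D, h) = -497*h + 507*D (n(D, h) = 507*D - 497*h = -497*h + 507*D)
(276611 + 131163) + n(-242, 530) = (276611 + 131163) + (-497*530 + 507*(-242)) = 407774 + (-263410 - 122694) = 407774 - 386104 = 21670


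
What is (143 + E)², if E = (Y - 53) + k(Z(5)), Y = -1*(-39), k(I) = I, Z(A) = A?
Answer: 17956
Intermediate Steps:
Y = 39
E = -9 (E = (39 - 53) + 5 = -14 + 5 = -9)
(143 + E)² = (143 - 9)² = 134² = 17956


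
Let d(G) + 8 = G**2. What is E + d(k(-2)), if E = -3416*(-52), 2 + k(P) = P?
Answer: 177640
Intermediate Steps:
k(P) = -2 + P
d(G) = -8 + G**2
E = 177632
E + d(k(-2)) = 177632 + (-8 + (-2 - 2)**2) = 177632 + (-8 + (-4)**2) = 177632 + (-8 + 16) = 177632 + 8 = 177640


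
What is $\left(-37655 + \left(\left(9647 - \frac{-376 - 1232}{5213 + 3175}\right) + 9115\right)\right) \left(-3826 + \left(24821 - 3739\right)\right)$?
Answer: $- \frac{75961331896}{233} \approx -3.2601 \cdot 10^{8}$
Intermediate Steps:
$\left(-37655 + \left(\left(9647 - \frac{-376 - 1232}{5213 + 3175}\right) + 9115\right)\right) \left(-3826 + \left(24821 - 3739\right)\right) = \left(-37655 + \left(\left(9647 - - \frac{1608}{8388}\right) + 9115\right)\right) \left(-3826 + 21082\right) = \left(-37655 + \left(\left(9647 - \left(-1608\right) \frac{1}{8388}\right) + 9115\right)\right) 17256 = \left(-37655 + \left(\left(9647 - - \frac{134}{699}\right) + 9115\right)\right) 17256 = \left(-37655 + \left(\left(9647 + \frac{134}{699}\right) + 9115\right)\right) 17256 = \left(-37655 + \left(\frac{6743387}{699} + 9115\right)\right) 17256 = \left(-37655 + \frac{13114772}{699}\right) 17256 = \left(- \frac{13206073}{699}\right) 17256 = - \frac{75961331896}{233}$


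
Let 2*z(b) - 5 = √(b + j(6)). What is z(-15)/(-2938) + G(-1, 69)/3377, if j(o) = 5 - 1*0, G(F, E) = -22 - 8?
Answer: -193165/19843252 - I*√10/5876 ≈ -0.0097345 - 0.00053817*I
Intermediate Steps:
G(F, E) = -30
j(o) = 5 (j(o) = 5 + 0 = 5)
z(b) = 5/2 + √(5 + b)/2 (z(b) = 5/2 + √(b + 5)/2 = 5/2 + √(5 + b)/2)
z(-15)/(-2938) + G(-1, 69)/3377 = (5/2 + √(5 - 15)/2)/(-2938) - 30/3377 = (5/2 + √(-10)/2)*(-1/2938) - 30*1/3377 = (5/2 + (I*√10)/2)*(-1/2938) - 30/3377 = (5/2 + I*√10/2)*(-1/2938) - 30/3377 = (-5/5876 - I*√10/5876) - 30/3377 = -193165/19843252 - I*√10/5876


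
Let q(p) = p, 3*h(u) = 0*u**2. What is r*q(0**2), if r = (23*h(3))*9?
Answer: 0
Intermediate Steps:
h(u) = 0 (h(u) = (0*u**2)/3 = (1/3)*0 = 0)
r = 0 (r = (23*0)*9 = 0*9 = 0)
r*q(0**2) = 0*0**2 = 0*0 = 0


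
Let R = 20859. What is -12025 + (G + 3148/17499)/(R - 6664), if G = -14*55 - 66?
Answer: -2987004243641/248398305 ≈ -12025.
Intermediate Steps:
G = -836 (G = -770 - 66 = -836)
-12025 + (G + 3148/17499)/(R - 6664) = -12025 + (-836 + 3148/17499)/(20859 - 6664) = -12025 + (-836 + 3148*(1/17499))/14195 = -12025 + (-836 + 3148/17499)*(1/14195) = -12025 - 14626016/17499*1/14195 = -12025 - 14626016/248398305 = -2987004243641/248398305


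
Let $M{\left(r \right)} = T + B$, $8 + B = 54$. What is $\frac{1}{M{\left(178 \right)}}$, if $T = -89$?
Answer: $- \frac{1}{43} \approx -0.023256$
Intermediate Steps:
$B = 46$ ($B = -8 + 54 = 46$)
$M{\left(r \right)} = -43$ ($M{\left(r \right)} = -89 + 46 = -43$)
$\frac{1}{M{\left(178 \right)}} = \frac{1}{-43} = - \frac{1}{43}$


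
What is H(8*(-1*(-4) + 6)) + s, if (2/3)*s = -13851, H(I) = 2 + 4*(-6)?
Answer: -41597/2 ≈ -20799.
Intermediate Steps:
H(I) = -22 (H(I) = 2 - 24 = -22)
s = -41553/2 (s = (3/2)*(-13851) = -41553/2 ≈ -20777.)
H(8*(-1*(-4) + 6)) + s = -22 - 41553/2 = -41597/2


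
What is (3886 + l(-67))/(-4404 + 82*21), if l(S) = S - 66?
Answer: -417/298 ≈ -1.3993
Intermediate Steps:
l(S) = -66 + S
(3886 + l(-67))/(-4404 + 82*21) = (3886 + (-66 - 67))/(-4404 + 82*21) = (3886 - 133)/(-4404 + 1722) = 3753/(-2682) = 3753*(-1/2682) = -417/298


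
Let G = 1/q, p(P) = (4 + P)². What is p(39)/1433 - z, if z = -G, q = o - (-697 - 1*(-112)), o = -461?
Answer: 230709/177692 ≈ 1.2984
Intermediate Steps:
q = 124 (q = -461 - (-697 - 1*(-112)) = -461 - (-697 + 112) = -461 - 1*(-585) = -461 + 585 = 124)
G = 1/124 ≈ 0.0080645
z = -1/124 (z = -1*1/124 = -1/124 ≈ -0.0080645)
p(39)/1433 - z = (4 + 39)²/1433 - 1*(-1/124) = 43²*(1/1433) + 1/124 = 1849*(1/1433) + 1/124 = 1849/1433 + 1/124 = 230709/177692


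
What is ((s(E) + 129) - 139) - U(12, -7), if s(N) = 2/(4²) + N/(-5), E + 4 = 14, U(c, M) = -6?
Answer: -47/8 ≈ -5.8750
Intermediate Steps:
E = 10 (E = -4 + 14 = 10)
s(N) = ⅛ - N/5 (s(N) = 2/16 + N*(-⅕) = 2*(1/16) - N/5 = ⅛ - N/5)
((s(E) + 129) - 139) - U(12, -7) = (((⅛ - ⅕*10) + 129) - 139) - 1*(-6) = (((⅛ - 2) + 129) - 139) + 6 = ((-15/8 + 129) - 139) + 6 = (1017/8 - 139) + 6 = -95/8 + 6 = -47/8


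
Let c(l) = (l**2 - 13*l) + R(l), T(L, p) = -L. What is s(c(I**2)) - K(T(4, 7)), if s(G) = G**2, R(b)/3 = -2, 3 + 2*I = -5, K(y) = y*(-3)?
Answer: 1752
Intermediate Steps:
K(y) = -3*y
I = -4 (I = -3/2 + (1/2)*(-5) = -3/2 - 5/2 = -4)
R(b) = -6 (R(b) = 3*(-2) = -6)
c(l) = -6 + l**2 - 13*l (c(l) = (l**2 - 13*l) - 6 = -6 + l**2 - 13*l)
s(c(I**2)) - K(T(4, 7)) = (-6 + ((-4)**2)**2 - 13*(-4)**2)**2 - (-3)*(-1*4) = (-6 + 16**2 - 13*16)**2 - (-3)*(-4) = (-6 + 256 - 208)**2 - 1*12 = 42**2 - 12 = 1764 - 12 = 1752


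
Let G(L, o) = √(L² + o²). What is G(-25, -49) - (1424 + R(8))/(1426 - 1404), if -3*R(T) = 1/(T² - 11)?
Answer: -226415/3498 + √3026 ≈ -9.7179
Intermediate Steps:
R(T) = -1/(3*(-11 + T²)) (R(T) = -1/(3*(T² - 11)) = -1/(3*(-11 + T²)))
G(-25, -49) - (1424 + R(8))/(1426 - 1404) = √((-25)² + (-49)²) - (1424 - 1/(-33 + 3*8²))/(1426 - 1404) = √(625 + 2401) - (1424 - 1/(-33 + 3*64))/22 = √3026 - (1424 - 1/(-33 + 192))/22 = √3026 - (1424 - 1/159)/22 = √3026 - 226415/(159*22) = √3026 - 1*226415/3498 = √3026 - 226415/3498 = -226415/3498 + √3026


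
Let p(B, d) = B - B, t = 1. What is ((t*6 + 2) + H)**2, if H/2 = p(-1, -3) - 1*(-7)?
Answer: 484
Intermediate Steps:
p(B, d) = 0
H = 14 (H = 2*(0 - 1*(-7)) = 2*(0 + 7) = 2*7 = 14)
((t*6 + 2) + H)**2 = ((1*6 + 2) + 14)**2 = ((6 + 2) + 14)**2 = (8 + 14)**2 = 22**2 = 484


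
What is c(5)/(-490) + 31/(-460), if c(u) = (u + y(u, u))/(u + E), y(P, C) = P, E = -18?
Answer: -19287/293020 ≈ -0.065821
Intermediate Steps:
c(u) = 2*u/(-18 + u) (c(u) = (u + u)/(u - 18) = (2*u)/(-18 + u) = 2*u/(-18 + u))
c(5)/(-490) + 31/(-460) = (2*5/(-18 + 5))/(-490) + 31/(-460) = (2*5/(-13))*(-1/490) + 31*(-1/460) = (2*5*(-1/13))*(-1/490) - 31/460 = -10/13*(-1/490) - 31/460 = 1/637 - 31/460 = -19287/293020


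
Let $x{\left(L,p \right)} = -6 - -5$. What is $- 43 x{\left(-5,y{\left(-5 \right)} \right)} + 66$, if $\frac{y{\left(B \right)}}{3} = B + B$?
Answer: $109$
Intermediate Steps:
$y{\left(B \right)} = 6 B$ ($y{\left(B \right)} = 3 \left(B + B\right) = 3 \cdot 2 B = 6 B$)
$x{\left(L,p \right)} = -1$ ($x{\left(L,p \right)} = -6 + 5 = -1$)
$- 43 x{\left(-5,y{\left(-5 \right)} \right)} + 66 = \left(-43\right) \left(-1\right) + 66 = 43 + 66 = 109$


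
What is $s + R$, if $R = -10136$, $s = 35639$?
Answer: $25503$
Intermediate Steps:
$s + R = 35639 - 10136 = 25503$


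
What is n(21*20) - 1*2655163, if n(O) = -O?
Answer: -2655583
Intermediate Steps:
n(21*20) - 1*2655163 = -21*20 - 1*2655163 = -1*420 - 2655163 = -420 - 2655163 = -2655583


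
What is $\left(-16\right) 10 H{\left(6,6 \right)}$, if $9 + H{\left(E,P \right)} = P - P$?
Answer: $1440$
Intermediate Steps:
$H{\left(E,P \right)} = -9$ ($H{\left(E,P \right)} = -9 + \left(P - P\right) = -9 + 0 = -9$)
$\left(-16\right) 10 H{\left(6,6 \right)} = \left(-16\right) 10 \left(-9\right) = \left(-160\right) \left(-9\right) = 1440$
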